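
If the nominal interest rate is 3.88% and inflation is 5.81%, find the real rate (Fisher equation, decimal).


Formula: (1 + r_real) = (1 + r_nom) / (1 + inflation)
Substituting: (1 + r_real) = 1.0388 / 1.0581
(1 + r_real) = 0.98176
r_real = 0.98176 - 1 = -0.01824

-0.01824


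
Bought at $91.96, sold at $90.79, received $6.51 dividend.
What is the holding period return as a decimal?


Formula: HPR = (P1 - P0 + D) / P0
Gain: $90.79 - $91.96 + $6.51 = $5.34
HPR = $5.34 / $91.96 = 0.0581

0.0581


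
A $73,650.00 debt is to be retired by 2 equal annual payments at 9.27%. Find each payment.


Formula: PMT = PV * r / (1 - (1+r)^(-n))
Denominator: 1 - (1 + 0.0927)^(-2) = 0.162474
Numerator: $73,650.00 * 0.0927 = 6827.355
PMT = 6827.355 / 0.162474 = $42,021.12

$42,021.12


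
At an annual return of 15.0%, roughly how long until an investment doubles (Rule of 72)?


Formula: Years ≈ 72 / r
Substituting: Years ≈ 72 / 15.0
Years ≈ 4.8

4.8 years


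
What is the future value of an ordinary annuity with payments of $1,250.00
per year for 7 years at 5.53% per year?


Formula: FV = PMT * ((1+r)^n - 1) / r
Growth factor: (1 + 0.0553)^7 = 1.457577
Numerator: 1.457577 - 1 = 0.457577
FV = $1,250.00 * 0.457577 / 0.0553 = $10,343.07

$10,343.07


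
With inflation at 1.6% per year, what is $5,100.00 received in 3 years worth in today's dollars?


Formula: Real value = nominal / (1 + inflation)^years
Price level: (1 + 0.016)^3 = 1.048772
Real value = $5,100.00 / 1.048772 = $4,862.83

$4,862.83


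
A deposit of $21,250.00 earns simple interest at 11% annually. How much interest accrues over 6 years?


Formula: I = P * r * t
Substituting: I = $21,250.00 * 0.11 * 6
Step: I = $21,250.00 * 0.66
I = $14,025.00

$14,025.00


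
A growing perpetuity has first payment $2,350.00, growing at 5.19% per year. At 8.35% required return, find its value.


Formula: PV = C / (r - g)
Spread: r - g = 0.0835 - 0.0519 = 0.0316
Substituting: PV = $2,350.00 / 0.0316
PV = $74,367.09

$74,367.09


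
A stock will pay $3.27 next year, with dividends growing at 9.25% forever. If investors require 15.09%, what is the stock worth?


Formula: P = D1 / (r - g)
Spread: r - g = 0.1509 - 0.0925 = 0.0584
Substituting: P = $3.27 / 0.0584
P = $55.99

$55.99


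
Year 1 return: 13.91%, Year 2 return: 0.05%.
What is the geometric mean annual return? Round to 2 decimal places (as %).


Formula: Geometric mean = ((1+r1)*(1+r2))^(1/2) - 1
Product: (1 + 0.1391) * (1 + 0.0005) = 1.1391 * 1.0005 = 1.13967
Square root: 1.13967^0.5 = 1.067553
Geometric mean = 1.067553 - 1 = 0.067553
As percentage: 6.76%

6.76%


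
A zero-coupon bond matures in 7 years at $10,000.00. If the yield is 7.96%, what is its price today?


Formula: Price = FV / (1 + r)^n
Substituting: Price = $10,000.00 / (1 + 0.0796)^7
Discount factor: (1.0796)^7 = 1.709386
Price = $10,000.00 / 1.709386 = $5,850.05

$5,850.05


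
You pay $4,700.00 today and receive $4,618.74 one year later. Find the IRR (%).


Formula: IRR = C1/C0 - 1
Substituting: IRR = $4,618.74 / $4,700.00 - 1
Ratio: 0.982711 - 1 = -0.017289
IRR = -1.7289%

-1.7289%


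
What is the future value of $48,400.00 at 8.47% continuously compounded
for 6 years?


Formula: FV = P * e^(r*t)
Exponent: r*t = 0.0847 * 6 = 0.5082
e^(0.5082) = 1.662296
FV = $48,400.00 * 1.662296 = $80,455.14

$80,455.14


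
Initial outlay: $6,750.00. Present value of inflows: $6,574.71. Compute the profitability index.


Formula: PI = PV(cash flows) / initial investment
Substituting: PI = $6,574.71 / $6,750.00
PI = 0.974

0.974


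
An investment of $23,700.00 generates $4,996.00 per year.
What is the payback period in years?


Formula: Payback = investment / annual cash flow
Substituting: Payback = $23,700.00 / $4,996.00
Payback = 4.7438 years

4.7438 years


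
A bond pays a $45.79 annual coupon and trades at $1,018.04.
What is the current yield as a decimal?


Formula: Current yield = annual coupon / price
Substituting: CY = $45.79 / $1,018.04
CY = 0.044979

0.044979


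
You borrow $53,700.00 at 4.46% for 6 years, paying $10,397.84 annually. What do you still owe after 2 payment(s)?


Formula: Balance = PV*(1+r)^k - PMT*((1+r)^k - 1)/r
Growth: (1 + 0.0446)^2 = 1.091189
Accumulated factor: ((1+r)^k - 1)/r = 2.0446
Balance = $53,700.00 * 1.091189 - $10,397.84 * 2.0446
Balance = $37,337.43

$37,337.43


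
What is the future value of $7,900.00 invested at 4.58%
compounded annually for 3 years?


Formula: FV = P * (1 + r)^n
Substituting: FV = $7,900.00 * (1 + 0.0458)^3
Growth factor: (1.0458)^3 = 1.143789
FV = $7,900.00 * 1.143789 = $9,035.93

$9,035.93


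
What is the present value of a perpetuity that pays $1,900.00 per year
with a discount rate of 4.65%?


Formula: PV = C / r
Substituting: PV = $1,900.00 / 0.0465
PV = $40,860.22

$40,860.22


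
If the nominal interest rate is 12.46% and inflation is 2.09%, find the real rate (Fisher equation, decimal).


Formula: (1 + r_real) = (1 + r_nom) / (1 + inflation)
Substituting: (1 + r_real) = 1.1246 / 1.0209
(1 + r_real) = 1.101577
r_real = 1.101577 - 1 = 0.101577

0.101577


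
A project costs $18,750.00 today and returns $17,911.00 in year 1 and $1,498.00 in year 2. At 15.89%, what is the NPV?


Formula: NPV = C0 + C1/(1+r) + C2/(1+r)^2
Discount C1: $17,911.00 / (1 + 0.1589) = $15,455.17
Discount C2: $1,498.00 / (1 + 0.1589)^2 = $1,115.37
NPV = -$18,750.00 + $15,455.17 + $1,115.37 = -$2,179.45

-$2,179.45


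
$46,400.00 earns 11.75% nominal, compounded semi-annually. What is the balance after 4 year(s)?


Formula: FV = P * (1 + r/m)^(m*t)
Period rate: r/m = 0.1175 / 2 = 0.05875
Total periods: m*t = 2 * 4 = 8
Growth factor: (1 + 0.05875)^8 = 1.578874
FV = $46,400.00 * 1.578874 = $73,259.74

$73,259.74


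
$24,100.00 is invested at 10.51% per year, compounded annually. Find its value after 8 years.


Formula: FV = P * (1 + r)^n
Substituting: FV = $24,100.00 * (1 + 0.1051)^8
Growth factor: (1.1051)^8 = 2.224399
FV = $24,100.00 * 2.224399 = $53,608.01

$53,608.01


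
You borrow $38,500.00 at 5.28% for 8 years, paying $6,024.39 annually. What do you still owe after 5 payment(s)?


Formula: Balance = PV*(1+r)^k - PMT*((1+r)^k - 1)/r
Growth: (1 + 0.0528)^5 = 1.29339
Accumulated factor: ((1+r)^k - 1)/r = 5.556622
Balance = $38,500.00 * 1.29339 - $6,024.39 * 5.556622
Balance = $16,320.24

$16,320.24


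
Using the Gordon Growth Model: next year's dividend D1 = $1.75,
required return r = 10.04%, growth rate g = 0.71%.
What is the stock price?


Formula: P = D1 / (r - g)
Spread: r - g = 0.1004 - 0.0071 = 0.0933
Substituting: P = $1.75 / 0.0933
P = $18.76

$18.76


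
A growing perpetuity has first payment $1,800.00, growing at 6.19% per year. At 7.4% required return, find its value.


Formula: PV = C / (r - g)
Spread: r - g = 0.074 - 0.0619 = 0.0121
Substituting: PV = $1,800.00 / 0.0121
PV = $148,760.33

$148,760.33


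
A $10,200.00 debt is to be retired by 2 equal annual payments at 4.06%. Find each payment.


Formula: PMT = PV * r / (1 - (1+r)^(-n))
Denominator: 1 - (1 + 0.0406)^(-2) = 0.07651
Numerator: $10,200.00 * 0.0406 = 414.12
PMT = 414.12 / 0.07651 = $5,412.65

$5,412.65


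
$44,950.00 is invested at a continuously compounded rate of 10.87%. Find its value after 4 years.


Formula: FV = P * e^(r*t)
Exponent: r*t = 0.1087 * 4 = 0.4348
e^(0.4348) = 1.544654
FV = $44,950.00 * 1.544654 = $69,432.20

$69,432.20


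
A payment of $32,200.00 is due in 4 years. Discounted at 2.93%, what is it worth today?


Formula: PV = FV / (1 + r)^n
Substituting: PV = $32,200.00 / (1 + 0.0293)^4
Discount factor: (1.0293)^4 = 1.122452
PV = $32,200.00 / 1.122452 = $28,687.19

$28,687.19


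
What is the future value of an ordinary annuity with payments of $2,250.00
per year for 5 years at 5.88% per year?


Formula: FV = PMT * ((1+r)^n - 1) / r
Growth factor: (1 + 0.0588)^5 = 1.330668
Numerator: 1.330668 - 1 = 0.330668
FV = $2,250.00 * 0.330668 / 0.0588 = $12,653.11

$12,653.11


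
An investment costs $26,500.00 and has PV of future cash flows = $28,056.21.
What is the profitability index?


Formula: PI = PV(cash flows) / initial investment
Substituting: PI = $28,056.21 / $26,500.00
PI = 1.0587

1.0587


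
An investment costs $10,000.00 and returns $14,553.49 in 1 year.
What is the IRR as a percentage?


Formula: IRR = C1/C0 - 1
Substituting: IRR = $14,553.49 / $10,000.00 - 1
Ratio: 1.455349 - 1 = 0.455349
IRR = 45.5349%

45.5349%


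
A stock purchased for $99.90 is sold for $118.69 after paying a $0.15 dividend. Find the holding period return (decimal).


Formula: HPR = (P1 - P0 + D) / P0
Gain: $118.69 - $99.90 + $0.15 = $18.94
HPR = $18.94 / $99.90 = 0.1896

0.1896


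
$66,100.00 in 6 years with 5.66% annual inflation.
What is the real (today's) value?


Formula: Real value = nominal / (1 + inflation)^years
Price level: (1 + 0.0566)^6 = 1.391437
Real value = $66,100.00 / 1.391437 = $47,504.84

$47,504.84


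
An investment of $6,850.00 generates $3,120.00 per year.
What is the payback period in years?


Formula: Payback = investment / annual cash flow
Substituting: Payback = $6,850.00 / $3,120.00
Payback = 2.1955 years

2.1955 years


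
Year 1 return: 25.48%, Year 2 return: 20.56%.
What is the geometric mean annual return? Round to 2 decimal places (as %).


Formula: Geometric mean = ((1+r1)*(1+r2))^(1/2) - 1
Product: (1 + 0.2548) * (1 + 0.2056) = 1.2548 * 1.2056 = 1.512787
Square root: 1.512787^0.5 = 1.229954
Geometric mean = 1.229954 - 1 = 0.229954
As percentage: 23.00%

23.00%


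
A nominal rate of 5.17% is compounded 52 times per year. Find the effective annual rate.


Formula: EAR = (1 + r/m)^m - 1
Period rate: r/m = 0.0517 / 52 = 0.000994
Compounding: (1 + 0.000994)^52 = 1.053033
EAR = 1.053033 - 1 = 0.053033

0.053033


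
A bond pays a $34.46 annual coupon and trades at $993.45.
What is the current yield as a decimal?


Formula: Current yield = annual coupon / price
Substituting: CY = $34.46 / $993.45
CY = 0.034687

0.034687


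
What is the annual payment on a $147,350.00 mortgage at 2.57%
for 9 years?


Formula: PMT = PV * r / (1 - (1+r)^(-n))
Denominator: 1 - (1 + 0.0257)^(-9) = 0.204176
Numerator: $147,350.00 * 0.0257 = 3786.895
PMT = 3786.895 / 0.204176 = $18,547.17

$18,547.17


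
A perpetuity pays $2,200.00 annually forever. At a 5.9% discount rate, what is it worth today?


Formula: PV = C / r
Substituting: PV = $2,200.00 / 0.059
PV = $37,288.14

$37,288.14


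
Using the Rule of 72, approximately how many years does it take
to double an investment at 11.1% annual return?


Formula: Years ≈ 72 / r
Substituting: Years ≈ 72 / 11.1
Years ≈ 6.5

6.5 years


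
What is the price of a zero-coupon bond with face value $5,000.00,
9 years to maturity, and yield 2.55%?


Formula: Price = FV / (1 + r)^n
Substituting: Price = $5,000.00 / (1 + 0.0255)^9
Discount factor: (1.0255)^9 = 1.254356
Price = $5,000.00 / 1.254356 = $3,986.11

$3,986.11


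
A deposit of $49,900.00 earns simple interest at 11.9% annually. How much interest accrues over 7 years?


Formula: I = P * r * t
Substituting: I = $49,900.00 * 0.119 * 7
Step: I = $49,900.00 * 0.833
I = $41,566.70

$41,566.70


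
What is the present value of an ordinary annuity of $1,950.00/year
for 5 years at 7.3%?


Formula: PV = PMT * (1 - (1+r)^(-n)) / r
Discount factor: (1 + 0.073)^(-5) = 0.703075
Bracket: 1 - 0.703075 = 0.296925
PV = $1,950.00 * 0.296925 / 0.073 = $7,931.57

$7,931.57


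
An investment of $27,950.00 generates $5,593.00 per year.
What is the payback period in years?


Formula: Payback = investment / annual cash flow
Substituting: Payback = $27,950.00 / $5,593.00
Payback = 4.9973 years

4.9973 years


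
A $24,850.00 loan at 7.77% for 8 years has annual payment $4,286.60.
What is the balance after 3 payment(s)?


Formula: Balance = PV*(1+r)^k - PMT*((1+r)^k - 1)/r
Growth: (1 + 0.0777)^3 = 1.251681
Accumulated factor: ((1+r)^k - 1)/r = 3.239137
Balance = $24,850.00 * 1.251681 - $4,286.60 * 3.239137
Balance = $17,219.39

$17,219.39


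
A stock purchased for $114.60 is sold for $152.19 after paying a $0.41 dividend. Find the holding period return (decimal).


Formula: HPR = (P1 - P0 + D) / P0
Gain: $152.19 - $114.60 + $0.41 = $38.00
HPR = $38.00 / $114.60 = 0.3316

0.3316


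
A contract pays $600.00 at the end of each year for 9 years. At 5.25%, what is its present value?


Formula: PV = PMT * (1 - (1+r)^(-n)) / r
Discount factor: (1 + 0.0525)^(-9) = 0.630959
Bracket: 1 - 0.630959 = 0.369041
PV = $600.00 * 0.369041 / 0.0525 = $4,217.61

$4,217.61


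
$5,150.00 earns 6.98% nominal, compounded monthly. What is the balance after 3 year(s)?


Formula: FV = P * (1 + r/m)^(m*t)
Period rate: r/m = 0.0698 / 12 = 0.005817
Total periods: m*t = 12 * 3 = 36
Growth factor: (1 + 0.005817)^36 = 1.23219
FV = $5,150.00 * 1.23219 = $6,345.78

$6,345.78


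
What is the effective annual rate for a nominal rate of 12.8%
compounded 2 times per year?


Formula: EAR = (1 + r/m)^m - 1
Period rate: r/m = 0.128 / 2 = 0.064
Compounding: (1 + 0.064)^2 = 1.132096
EAR = 1.132096 - 1 = 0.132096

0.132096


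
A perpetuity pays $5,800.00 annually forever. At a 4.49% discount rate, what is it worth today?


Formula: PV = C / r
Substituting: PV = $5,800.00 / 0.0449
PV = $129,175.95

$129,175.95


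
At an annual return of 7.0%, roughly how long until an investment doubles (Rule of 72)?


Formula: Years ≈ 72 / r
Substituting: Years ≈ 72 / 7.0
Years ≈ 10.3

10.3 years


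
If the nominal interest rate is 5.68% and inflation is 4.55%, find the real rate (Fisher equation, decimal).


Formula: (1 + r_real) = (1 + r_nom) / (1 + inflation)
Substituting: (1 + r_real) = 1.0568 / 1.0455
(1 + r_real) = 1.010808
r_real = 1.010808 - 1 = 0.010808

0.010808


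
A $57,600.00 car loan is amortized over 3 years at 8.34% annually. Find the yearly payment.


Formula: PMT = PV * r / (1 - (1+r)^(-n))
Denominator: 1 - (1 + 0.0834)^(-3) = 0.213618
Numerator: $57,600.00 * 0.0834 = 4803.84
PMT = 4803.84 / 0.213618 = $22,487.98

$22,487.98


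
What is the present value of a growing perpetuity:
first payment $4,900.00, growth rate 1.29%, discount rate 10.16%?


Formula: PV = C / (r - g)
Spread: r - g = 0.1016 - 0.0129 = 0.0887
Substituting: PV = $4,900.00 / 0.0887
PV = $55,242.39

$55,242.39


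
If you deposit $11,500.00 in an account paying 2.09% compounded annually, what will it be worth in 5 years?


Formula: FV = P * (1 + r)^n
Substituting: FV = $11,500.00 * (1 + 0.0209)^5
Growth factor: (1.0209)^5 = 1.10896
FV = $11,500.00 * 1.10896 = $12,753.04

$12,753.04


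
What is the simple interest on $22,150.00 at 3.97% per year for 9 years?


Formula: I = P * r * t
Substituting: I = $22,150.00 * 0.0397 * 9
Step: I = $22,150.00 * 0.3573
I = $7,914.20

$7,914.20


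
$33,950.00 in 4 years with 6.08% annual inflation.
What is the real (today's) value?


Formula: Real value = nominal / (1 + inflation)^years
Price level: (1 + 0.0608)^4 = 1.266293
Real value = $33,950.00 / 1.266293 = $26,810.55

$26,810.55


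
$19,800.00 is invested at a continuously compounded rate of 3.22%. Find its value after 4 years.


Formula: FV = P * e^(r*t)
Exponent: r*t = 0.0322 * 4 = 0.1288
e^(0.1288) = 1.137463
FV = $19,800.00 * 1.137463 = $22,521.76

$22,521.76


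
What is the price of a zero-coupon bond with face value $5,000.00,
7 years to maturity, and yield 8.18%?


Formula: Price = FV / (1 + r)^n
Substituting: Price = $5,000.00 / (1 + 0.0818)^7
Discount factor: (1.0818)^7 = 1.733919
Price = $5,000.00 / 1.733919 = $2,883.64

$2,883.64


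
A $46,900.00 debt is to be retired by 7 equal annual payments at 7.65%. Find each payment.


Formula: PMT = PV * r / (1 - (1+r)^(-n))
Denominator: 1 - (1 + 0.0765)^(-7) = 0.4031
Numerator: $46,900.00 * 0.0765 = 3587.85
PMT = 3587.85 / 0.4031 = $8,900.65

$8,900.65


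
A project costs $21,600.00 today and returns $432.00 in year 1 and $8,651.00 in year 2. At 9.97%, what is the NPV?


Formula: NPV = C0 + C1/(1+r) + C2/(1+r)^2
Discount C1: $432.00 / (1 + 0.0997) = $392.83
Discount C2: $8,651.00 / (1 + 0.0997)^2 = $7,153.49
NPV = -$21,600.00 + $392.83 + $7,153.49 = -$14,053.68

-$14,053.68


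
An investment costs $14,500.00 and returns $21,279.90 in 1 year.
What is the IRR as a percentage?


Formula: IRR = C1/C0 - 1
Substituting: IRR = $21,279.90 / $14,500.00 - 1
Ratio: 1.467579 - 1 = 0.467579
IRR = 46.7579%

46.7579%


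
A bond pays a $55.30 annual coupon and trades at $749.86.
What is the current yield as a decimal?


Formula: Current yield = annual coupon / price
Substituting: CY = $55.30 / $749.86
CY = 0.073747

0.073747


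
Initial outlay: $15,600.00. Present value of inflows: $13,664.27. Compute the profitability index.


Formula: PI = PV(cash flows) / initial investment
Substituting: PI = $13,664.27 / $15,600.00
PI = 0.8759

0.8759


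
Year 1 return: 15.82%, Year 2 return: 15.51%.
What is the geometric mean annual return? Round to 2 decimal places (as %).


Formula: Geometric mean = ((1+r1)*(1+r2))^(1/2) - 1
Product: (1 + 0.1582) * (1 + 0.1551) = 1.1582 * 1.1551 = 1.337837
Square root: 1.337837^0.5 = 1.156649
Geometric mean = 1.156649 - 1 = 0.156649
As percentage: 15.66%

15.66%


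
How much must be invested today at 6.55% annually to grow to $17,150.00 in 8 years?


Formula: PV = FV / (1 + r)^n
Substituting: PV = $17,150.00 / (1 + 0.0655)^8
Discount factor: (1.0655)^8 = 1.661222
PV = $17,150.00 / 1.661222 = $10,323.73

$10,323.73


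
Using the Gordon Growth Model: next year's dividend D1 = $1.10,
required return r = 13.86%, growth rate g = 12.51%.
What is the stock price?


Formula: P = D1 / (r - g)
Spread: r - g = 0.1386 - 0.1251 = 0.0135
Substituting: P = $1.10 / 0.0135
P = $81.48

$81.48


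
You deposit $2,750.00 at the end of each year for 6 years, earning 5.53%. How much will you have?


Formula: FV = PMT * ((1+r)^n - 1) / r
Growth factor: (1 + 0.0553)^6 = 1.381197
Numerator: 1.381197 - 1 = 0.381197
FV = $2,750.00 * 0.381197 / 0.0553 = $18,956.45

$18,956.45


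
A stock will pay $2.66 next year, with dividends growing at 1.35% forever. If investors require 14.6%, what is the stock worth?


Formula: P = D1 / (r - g)
Spread: r - g = 0.146 - 0.0135 = 0.1325
Substituting: P = $2.66 / 0.1325
P = $20.08

$20.08


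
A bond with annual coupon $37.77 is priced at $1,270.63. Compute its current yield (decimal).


Formula: Current yield = annual coupon / price
Substituting: CY = $37.77 / $1,270.63
CY = 0.029725

0.029725


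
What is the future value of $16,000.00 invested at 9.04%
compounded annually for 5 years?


Formula: FV = P * (1 + r)^n
Substituting: FV = $16,000.00 * (1 + 0.0904)^5
Growth factor: (1.0904)^5 = 1.541449
FV = $16,000.00 * 1.541449 = $24,663.19

$24,663.19


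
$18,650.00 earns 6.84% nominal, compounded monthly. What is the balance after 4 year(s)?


Formula: FV = P * (1 + r/m)^(m*t)
Period rate: r/m = 0.0684 / 12 = 0.0057
Total periods: m*t = 12 * 4 = 48
Growth factor: (1 + 0.0057)^48 = 1.313668
FV = $18,650.00 * 1.313668 = $24,499.91

$24,499.91


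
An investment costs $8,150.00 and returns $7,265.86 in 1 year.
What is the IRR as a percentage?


Formula: IRR = C1/C0 - 1
Substituting: IRR = $7,265.86 / $8,150.00 - 1
Ratio: 0.891517 - 1 = -0.108483
IRR = -10.8483%

-10.8483%


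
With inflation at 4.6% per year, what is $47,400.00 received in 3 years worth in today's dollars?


Formula: Real value = nominal / (1 + inflation)^years
Price level: (1 + 0.046)^3 = 1.144445
Real value = $47,400.00 / 1.144445 = $41,417.44

$41,417.44


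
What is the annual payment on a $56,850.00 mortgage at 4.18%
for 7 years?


Formula: PMT = PV * r / (1 - (1+r)^(-n))
Denominator: 1 - (1 + 0.0418)^(-7) = 0.249225
Numerator: $56,850.00 * 0.0418 = 2376.33
PMT = 2376.33 / 0.249225 = $9,534.86

$9,534.86


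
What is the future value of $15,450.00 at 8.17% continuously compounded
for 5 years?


Formula: FV = P * e^(r*t)
Exponent: r*t = 0.0817 * 5 = 0.4085
e^(0.4085) = 1.504559
FV = $15,450.00 * 1.504559 = $23,245.44

$23,245.44


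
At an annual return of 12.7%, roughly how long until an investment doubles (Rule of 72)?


Formula: Years ≈ 72 / r
Substituting: Years ≈ 72 / 12.7
Years ≈ 5.7

5.7 years


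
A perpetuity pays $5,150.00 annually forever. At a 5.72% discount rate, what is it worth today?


Formula: PV = C / r
Substituting: PV = $5,150.00 / 0.0572
PV = $90,034.97

$90,034.97


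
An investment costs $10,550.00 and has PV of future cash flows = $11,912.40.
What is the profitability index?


Formula: PI = PV(cash flows) / initial investment
Substituting: PI = $11,912.40 / $10,550.00
PI = 1.1291

1.1291


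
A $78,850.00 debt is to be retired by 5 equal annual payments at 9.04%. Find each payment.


Formula: PMT = PV * r / (1 - (1+r)^(-n))
Denominator: 1 - (1 + 0.0904)^(-5) = 0.35126
Numerator: $78,850.00 * 0.0904 = 7128.04
PMT = 7128.04 / 0.35126 = $20,292.78

$20,292.78


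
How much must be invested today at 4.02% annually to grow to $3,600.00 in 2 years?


Formula: PV = FV / (1 + r)^n
Substituting: PV = $3,600.00 / (1 + 0.0402)^2
Discount factor: (1.0402)^2 = 1.082016
PV = $3,600.00 / 1.082016 = $3,327.12

$3,327.12


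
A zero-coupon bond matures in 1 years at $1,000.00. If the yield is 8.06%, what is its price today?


Formula: Price = FV / (1 + r)^n
Substituting: Price = $1,000.00 / (1 + 0.0806)^1
Discount factor: (1.0806)^1 = 1.0806
Price = $1,000.00 / 1.0806 = $925.41

$925.41


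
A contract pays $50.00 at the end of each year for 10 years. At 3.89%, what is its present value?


Formula: PV = PMT * (1 - (1+r)^(-n)) / r
Discount factor: (1 + 0.0389)^(-10) = 0.682751
Bracket: 1 - 0.682751 = 0.317249
PV = $50.00 * 0.317249 / 0.0389 = $407.77

$407.77


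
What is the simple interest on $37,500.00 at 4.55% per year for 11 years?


Formula: I = P * r * t
Substituting: I = $37,500.00 * 0.0455 * 11
Step: I = $37,500.00 * 0.5005
I = $18,768.75

$18,768.75


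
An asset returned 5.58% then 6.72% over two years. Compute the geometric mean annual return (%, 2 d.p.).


Formula: Geometric mean = ((1+r1)*(1+r2))^(1/2) - 1
Product: (1 + 0.0558) * (1 + 0.0672) = 1.0558 * 1.0672 = 1.12675
Square root: 1.12675^0.5 = 1.061485
Geometric mean = 1.061485 - 1 = 0.061485
As percentage: 6.15%

6.15%


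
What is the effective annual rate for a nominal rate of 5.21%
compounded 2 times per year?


Formula: EAR = (1 + r/m)^m - 1
Period rate: r/m = 0.0521 / 2 = 0.02605
Compounding: (1 + 0.02605)^2 = 1.052779
EAR = 1.052779 - 1 = 0.052779

0.052779


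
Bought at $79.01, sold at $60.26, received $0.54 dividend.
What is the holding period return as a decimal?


Formula: HPR = (P1 - P0 + D) / P0
Gain: $60.26 - $79.01 + $0.54 = -$18.21
HPR = -$18.21 / $79.01 = -0.2305

-0.2305


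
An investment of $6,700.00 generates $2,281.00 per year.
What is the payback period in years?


Formula: Payback = investment / annual cash flow
Substituting: Payback = $6,700.00 / $2,281.00
Payback = 2.9373 years

2.9373 years


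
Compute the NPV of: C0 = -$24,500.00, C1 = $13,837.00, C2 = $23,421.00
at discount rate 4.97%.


Formula: NPV = C0 + C1/(1+r) + C2/(1+r)^2
Discount C1: $13,837.00 / (1 + 0.0497) = $13,181.86
Discount C2: $23,421.00 / (1 + 0.0497)^2 = $21,255.68
NPV = -$24,500.00 + $13,181.86 + $21,255.68 = $9,937.54

$9,937.54


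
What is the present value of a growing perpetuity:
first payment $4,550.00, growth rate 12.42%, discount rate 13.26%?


Formula: PV = C / (r - g)
Spread: r - g = 0.1326 - 0.1242 = 0.0084
Substituting: PV = $4,550.00 / 0.0084
PV = $541,666.67

$541,666.67


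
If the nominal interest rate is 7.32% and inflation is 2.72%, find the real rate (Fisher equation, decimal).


Formula: (1 + r_real) = (1 + r_nom) / (1 + inflation)
Substituting: (1 + r_real) = 1.0732 / 1.0272
(1 + r_real) = 1.044782
r_real = 1.044782 - 1 = 0.044782

0.044782


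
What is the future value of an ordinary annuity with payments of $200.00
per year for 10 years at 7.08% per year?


Formula: FV = PMT * ((1+r)^n - 1) / r
Growth factor: (1 + 0.0708)^10 = 1.981909
Numerator: 1.981909 - 1 = 0.981909
FV = $200.00 * 0.981909 / 0.0708 = $2,773.75

$2,773.75


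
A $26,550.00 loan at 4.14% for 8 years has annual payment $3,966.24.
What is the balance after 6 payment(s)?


Formula: Balance = PV*(1+r)^k - PMT*((1+r)^k - 1)/r
Growth: (1 + 0.0414)^6 = 1.275573
Accumulated factor: ((1+r)^k - 1)/r = 6.656361
Balance = $26,550.00 * 1.275573 - $3,966.24 * 6.656361
Balance = $7,465.75

$7,465.75


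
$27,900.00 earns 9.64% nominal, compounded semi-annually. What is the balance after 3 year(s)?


Formula: FV = P * (1 + r/m)^(m*t)
Period rate: r/m = 0.0964 / 2 = 0.0482
Total periods: m*t = 2 * 3 = 6
Growth factor: (1 + 0.0482)^6 = 1.326371
FV = $27,900.00 * 1.326371 = $37,005.74

$37,005.74


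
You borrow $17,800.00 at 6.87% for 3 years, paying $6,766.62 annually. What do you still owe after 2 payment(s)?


Formula: Balance = PV*(1+r)^k - PMT*((1+r)^k - 1)/r
Growth: (1 + 0.0687)^2 = 1.14212
Accumulated factor: ((1+r)^k - 1)/r = 2.0687
Balance = $17,800.00 * 1.14212 - $6,766.62 * 2.0687
Balance = $6,331.62

$6,331.62


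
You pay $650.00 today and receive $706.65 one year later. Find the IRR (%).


Formula: IRR = C1/C0 - 1
Substituting: IRR = $706.65 / $650.00 - 1
Ratio: 1.087154 - 1 = 0.087154
IRR = 8.7154%

8.7154%


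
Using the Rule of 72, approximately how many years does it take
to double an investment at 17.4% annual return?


Formula: Years ≈ 72 / r
Substituting: Years ≈ 72 / 17.4
Years ≈ 4.1

4.1 years


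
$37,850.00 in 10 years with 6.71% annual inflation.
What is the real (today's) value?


Formula: Real value = nominal / (1 + inflation)^years
Price level: (1 + 0.0671)^10 = 1.914482
Real value = $37,850.00 / 1.914482 = $19,770.36

$19,770.36


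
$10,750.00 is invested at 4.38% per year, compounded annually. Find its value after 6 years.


Formula: FV = P * (1 + r)^n
Substituting: FV = $10,750.00 * (1 + 0.0438)^6
Growth factor: (1.0438)^6 = 1.293313
FV = $10,750.00 * 1.293313 = $13,903.12

$13,903.12


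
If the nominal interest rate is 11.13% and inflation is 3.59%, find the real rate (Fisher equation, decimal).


Formula: (1 + r_real) = (1 + r_nom) / (1 + inflation)
Substituting: (1 + r_real) = 1.1113 / 1.0359
(1 + r_real) = 1.072787
r_real = 1.072787 - 1 = 0.072787

0.072787


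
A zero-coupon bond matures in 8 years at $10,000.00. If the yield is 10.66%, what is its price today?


Formula: Price = FV / (1 + r)^n
Substituting: Price = $10,000.00 / (1 + 0.1066)^8
Discount factor: (1.1066)^8 = 2.248668
Price = $10,000.00 / 2.248668 = $4,447.08

$4,447.08


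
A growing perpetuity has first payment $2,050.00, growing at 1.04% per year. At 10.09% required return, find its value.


Formula: PV = C / (r - g)
Spread: r - g = 0.1009 - 0.0104 = 0.0905
Substituting: PV = $2,050.00 / 0.0905
PV = $22,651.93

$22,651.93


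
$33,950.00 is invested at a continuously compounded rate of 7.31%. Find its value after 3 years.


Formula: FV = P * e^(r*t)
Exponent: r*t = 0.0731 * 3 = 0.2193
e^(0.2193) = 1.245205
FV = $33,950.00 * 1.245205 = $42,274.70

$42,274.70


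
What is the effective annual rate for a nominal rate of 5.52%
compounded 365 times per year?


Formula: EAR = (1 + r/m)^m - 1
Period rate: r/m = 0.0552 / 365 = 0.000151
Compounding: (1 + 0.000151)^365 = 1.056748
EAR = 1.056748 - 1 = 0.056748

0.056748


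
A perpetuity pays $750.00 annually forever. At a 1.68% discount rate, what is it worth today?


Formula: PV = C / r
Substituting: PV = $750.00 / 0.0168
PV = $44,642.86

$44,642.86


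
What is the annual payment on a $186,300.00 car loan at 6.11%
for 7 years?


Formula: PMT = PV * r / (1 - (1+r)^(-n))
Denominator: 1 - (1 + 0.0611)^(-7) = 0.339754
Numerator: $186,300.00 * 0.0611 = 11382.93
PMT = 11382.93 / 0.339754 = $33,503.45

$33,503.45


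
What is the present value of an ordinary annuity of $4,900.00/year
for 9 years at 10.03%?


Formula: PV = PMT * (1 - (1+r)^(-n)) / r
Discount factor: (1 + 0.1003)^(-9) = 0.423058
Bracket: 1 - 0.423058 = 0.576942
PV = $4,900.00 * 0.576942 / 0.1003 = $28,185.60

$28,185.60


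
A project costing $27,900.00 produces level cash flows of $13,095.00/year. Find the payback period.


Formula: Payback = investment / annual cash flow
Substituting: Payback = $27,900.00 / $13,095.00
Payback = 2.1306 years

2.1306 years


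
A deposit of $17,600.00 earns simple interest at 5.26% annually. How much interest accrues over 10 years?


Formula: I = P * r * t
Substituting: I = $17,600.00 * 0.0526 * 10
Step: I = $17,600.00 * 0.526
I = $9,257.60

$9,257.60


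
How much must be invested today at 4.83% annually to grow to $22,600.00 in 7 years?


Formula: PV = FV / (1 + r)^n
Substituting: PV = $22,600.00 / (1 + 0.0483)^7
Discount factor: (1.0483)^7 = 1.391231
PV = $22,600.00 / 1.391231 = $16,244.61

$16,244.61


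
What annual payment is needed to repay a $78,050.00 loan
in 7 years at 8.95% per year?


Formula: PMT = PV * r / (1 - (1+r)^(-n))
Denominator: 1 - (1 + 0.0895)^(-7) = 0.451206
Numerator: $78,050.00 * 0.0895 = 6985.475
PMT = 6985.475 / 0.451206 = $15,481.79

$15,481.79


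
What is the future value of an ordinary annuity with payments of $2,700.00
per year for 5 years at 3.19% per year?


Formula: FV = PMT * ((1+r)^n - 1) / r
Growth factor: (1 + 0.0319)^5 = 1.170006
Numerator: 1.170006 - 1 = 0.170006
FV = $2,700.00 * 0.170006 / 0.0319 = $14,389.22

$14,389.22


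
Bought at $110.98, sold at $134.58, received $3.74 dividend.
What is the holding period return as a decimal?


Formula: HPR = (P1 - P0 + D) / P0
Gain: $134.58 - $110.98 + $3.74 = $27.34
HPR = $27.34 / $110.98 = 0.2464

0.2464


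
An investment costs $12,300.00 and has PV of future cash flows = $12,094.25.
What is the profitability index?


Formula: PI = PV(cash flows) / initial investment
Substituting: PI = $12,094.25 / $12,300.00
PI = 0.9833

0.9833


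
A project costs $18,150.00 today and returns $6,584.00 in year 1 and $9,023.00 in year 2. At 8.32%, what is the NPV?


Formula: NPV = C0 + C1/(1+r) + C2/(1+r)^2
Discount C1: $6,584.00 / (1 + 0.0832) = $6,078.29
Discount C2: $9,023.00 / (1 + 0.0832)^2 = $7,690.13
NPV = -$18,150.00 + $6,078.29 + $7,690.13 = -$4,381.58

-$4,381.58


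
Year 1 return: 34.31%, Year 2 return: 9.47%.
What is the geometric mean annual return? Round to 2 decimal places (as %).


Formula: Geometric mean = ((1+r1)*(1+r2))^(1/2) - 1
Product: (1 + 0.3431) * (1 + 0.0947) = 1.3431 * 1.0947 = 1.470292
Square root: 1.470292^0.5 = 1.212556
Geometric mean = 1.212556 - 1 = 0.212556
As percentage: 21.26%

21.26%


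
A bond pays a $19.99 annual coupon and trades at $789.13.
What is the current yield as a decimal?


Formula: Current yield = annual coupon / price
Substituting: CY = $19.99 / $789.13
CY = 0.025332

0.025332


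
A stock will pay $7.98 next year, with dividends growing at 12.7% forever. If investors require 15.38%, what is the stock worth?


Formula: P = D1 / (r - g)
Spread: r - g = 0.1538 - 0.127 = 0.0268
Substituting: P = $7.98 / 0.0268
P = $297.76

$297.76


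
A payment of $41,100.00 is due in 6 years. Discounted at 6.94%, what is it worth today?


Formula: PV = FV / (1 + r)^n
Substituting: PV = $41,100.00 / (1 + 0.0694)^6
Discount factor: (1.0694)^6 = 1.495688
PV = $41,100.00 / 1.495688 = $27,478.99

$27,478.99


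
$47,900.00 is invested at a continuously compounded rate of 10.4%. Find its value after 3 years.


Formula: FV = P * e^(r*t)
Exponent: r*t = 0.104 * 3 = 0.312
e^(0.312) = 1.366155
FV = $47,900.00 * 1.366155 = $65,438.81

$65,438.81


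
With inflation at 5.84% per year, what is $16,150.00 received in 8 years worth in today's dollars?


Formula: Real value = nominal / (1 + inflation)^years
Price level: (1 + 0.0584)^8 = 1.574703
Real value = $16,150.00 / 1.574703 = $10,255.90

$10,255.90


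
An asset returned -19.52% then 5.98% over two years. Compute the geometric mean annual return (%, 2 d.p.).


Formula: Geometric mean = ((1+r1)*(1+r2))^(1/2) - 1
Product: (1 + -0.1952) * (1 + 0.0598) = 0.8048 * 1.0598 = 0.852927
Square root: 0.852927^0.5 = 0.92354
Geometric mean = 0.92354 - 1 = -0.07646
As percentage: -7.65%

-7.65%


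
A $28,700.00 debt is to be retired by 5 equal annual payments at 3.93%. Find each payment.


Formula: PMT = PV * r / (1 - (1+r)^(-n))
Denominator: 1 - (1 + 0.0393)^(-5) = 0.175301
Numerator: $28,700.00 * 0.0393 = 1127.91
PMT = 1127.91 / 0.175301 = $6,434.13

$6,434.13


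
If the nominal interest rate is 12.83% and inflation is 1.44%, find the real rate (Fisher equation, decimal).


Formula: (1 + r_real) = (1 + r_nom) / (1 + inflation)
Substituting: (1 + r_real) = 1.1283 / 1.0144
(1 + r_real) = 1.112283
r_real = 1.112283 - 1 = 0.112283

0.112283


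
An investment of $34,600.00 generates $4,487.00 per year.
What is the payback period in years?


Formula: Payback = investment / annual cash flow
Substituting: Payback = $34,600.00 / $4,487.00
Payback = 7.7112 years

7.7112 years


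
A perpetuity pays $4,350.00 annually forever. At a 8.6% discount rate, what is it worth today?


Formula: PV = C / r
Substituting: PV = $4,350.00 / 0.086
PV = $50,581.40

$50,581.40


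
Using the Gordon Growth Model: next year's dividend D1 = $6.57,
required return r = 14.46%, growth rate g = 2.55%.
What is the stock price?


Formula: P = D1 / (r - g)
Spread: r - g = 0.1446 - 0.0255 = 0.1191
Substituting: P = $6.57 / 0.1191
P = $55.16

$55.16


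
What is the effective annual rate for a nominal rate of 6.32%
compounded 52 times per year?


Formula: EAR = (1 + r/m)^m - 1
Period rate: r/m = 0.0632 / 52 = 0.001215
Compounding: (1 + 0.001215)^52 = 1.065199
EAR = 1.065199 - 1 = 0.065199

0.065199


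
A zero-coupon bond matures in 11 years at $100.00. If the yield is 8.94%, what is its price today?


Formula: Price = FV / (1 + r)^n
Substituting: Price = $100.00 / (1 + 0.0894)^11
Discount factor: (1.0894)^11 = 2.564845
Price = $100.00 / 2.564845 = $38.99

$38.99


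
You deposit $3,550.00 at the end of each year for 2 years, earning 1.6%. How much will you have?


Formula: FV = PMT * ((1+r)^n - 1) / r
Growth factor: (1 + 0.016)^2 = 1.032256
Numerator: 1.032256 - 1 = 0.032256
FV = $3,550.00 * 0.032256 / 0.016 = $7,156.80

$7,156.80


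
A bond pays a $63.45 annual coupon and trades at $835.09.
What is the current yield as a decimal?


Formula: Current yield = annual coupon / price
Substituting: CY = $63.45 / $835.09
CY = 0.07598

0.07598


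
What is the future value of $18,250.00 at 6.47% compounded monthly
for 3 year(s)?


Formula: FV = P * (1 + r/m)^(m*t)
Period rate: r/m = 0.0647 / 12 = 0.005392
Total periods: m*t = 12 * 3 = 36
Growth factor: (1 + 0.005392)^36 = 1.213585
FV = $18,250.00 * 1.213585 = $22,147.92

$22,147.92


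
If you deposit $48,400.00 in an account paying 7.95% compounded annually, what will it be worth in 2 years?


Formula: FV = P * (1 + r)^n
Substituting: FV = $48,400.00 * (1 + 0.0795)^2
Growth factor: (1.0795)^2 = 1.16532
FV = $48,400.00 * 1.16532 = $56,401.50

$56,401.50


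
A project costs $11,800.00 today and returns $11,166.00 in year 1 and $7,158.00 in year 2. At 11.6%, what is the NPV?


Formula: NPV = C0 + C1/(1+r) + C2/(1+r)^2
Discount C1: $11,166.00 / (1 + 0.116) = $10,005.38
Discount C2: $7,158.00 / (1 + 0.116)^2 = $5,747.29
NPV = -$11,800.00 + $10,005.38 + $5,747.29 = $3,952.67

$3,952.67


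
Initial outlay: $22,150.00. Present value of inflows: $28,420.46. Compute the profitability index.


Formula: PI = PV(cash flows) / initial investment
Substituting: PI = $28,420.46 / $22,150.00
PI = 1.2831

1.2831


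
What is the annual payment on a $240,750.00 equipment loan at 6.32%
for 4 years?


Formula: PMT = PV * r / (1 - (1+r)^(-n))
Denominator: 1 - (1 + 0.0632)^(-4) = 0.217399
Numerator: $240,750.00 * 0.0632 = 15215.4
PMT = 15215.4 / 0.217399 = $69,988.21

$69,988.21


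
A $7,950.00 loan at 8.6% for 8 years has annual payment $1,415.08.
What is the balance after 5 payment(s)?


Formula: Balance = PV*(1+r)^k - PMT*((1+r)^k - 1)/r
Growth: (1 + 0.086)^5 = 1.510599
Accumulated factor: ((1+r)^k - 1)/r = 5.937195
Balance = $7,950.00 * 1.510599 - $1,415.08 * 5.937195
Balance = $3,607.65

$3,607.65


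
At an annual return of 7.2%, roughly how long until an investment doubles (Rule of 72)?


Formula: Years ≈ 72 / r
Substituting: Years ≈ 72 / 7.2
Years ≈ 10.0

10.0 years


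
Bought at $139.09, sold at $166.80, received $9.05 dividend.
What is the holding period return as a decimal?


Formula: HPR = (P1 - P0 + D) / P0
Gain: $166.80 - $139.09 + $9.05 = $36.76
HPR = $36.76 / $139.09 = 0.2643

0.2643


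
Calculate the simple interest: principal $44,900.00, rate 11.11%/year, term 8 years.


Formula: I = P * r * t
Substituting: I = $44,900.00 * 0.1111 * 8
Step: I = $44,900.00 * 0.8888
I = $39,907.12

$39,907.12


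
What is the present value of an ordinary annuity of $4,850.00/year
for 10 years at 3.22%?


Formula: PV = PMT * (1 - (1+r)^(-n)) / r
Discount factor: (1 + 0.0322)^(-10) = 0.728386
Bracket: 1 - 0.728386 = 0.271614
PV = $4,850.00 * 0.271614 / 0.0322 = $40,910.84

$40,910.84


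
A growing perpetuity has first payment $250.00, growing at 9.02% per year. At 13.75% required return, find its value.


Formula: PV = C / (r - g)
Spread: r - g = 0.1375 - 0.0902 = 0.0473
Substituting: PV = $250.00 / 0.0473
PV = $5,285.41

$5,285.41


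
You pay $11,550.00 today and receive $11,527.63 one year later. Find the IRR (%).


Formula: IRR = C1/C0 - 1
Substituting: IRR = $11,527.63 / $11,550.00 - 1
Ratio: 0.998063 - 1 = -0.001937
IRR = -0.1937%

-0.1937%


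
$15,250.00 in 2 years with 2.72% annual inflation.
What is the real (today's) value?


Formula: Real value = nominal / (1 + inflation)^years
Price level: (1 + 0.0272)^2 = 1.05514
Real value = $15,250.00 / 1.05514 = $14,453.06

$14,453.06


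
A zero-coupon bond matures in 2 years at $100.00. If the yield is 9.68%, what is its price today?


Formula: Price = FV / (1 + r)^n
Substituting: Price = $100.00 / (1 + 0.0968)^2
Discount factor: (1.0968)^2 = 1.20297
Price = $100.00 / 1.20297 = $83.13

$83.13


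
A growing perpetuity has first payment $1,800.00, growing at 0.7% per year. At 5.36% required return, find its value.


Formula: PV = C / (r - g)
Spread: r - g = 0.0536 - 0.007 = 0.0466
Substituting: PV = $1,800.00 / 0.0466
PV = $38,626.61

$38,626.61


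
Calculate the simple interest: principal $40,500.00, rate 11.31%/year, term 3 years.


Formula: I = P * r * t
Substituting: I = $40,500.00 * 0.1131 * 3
Step: I = $40,500.00 * 0.3393
I = $13,741.65

$13,741.65


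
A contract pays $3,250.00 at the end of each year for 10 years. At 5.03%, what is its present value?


Formula: PV = PMT * (1 - (1+r)^(-n)) / r
Discount factor: (1 + 0.0503)^(-10) = 0.612162
Bracket: 1 - 0.612162 = 0.387838
PV = $3,250.00 * 0.387838 / 0.0503 = $25,059.12

$25,059.12


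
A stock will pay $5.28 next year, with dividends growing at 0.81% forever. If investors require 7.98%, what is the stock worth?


Formula: P = D1 / (r - g)
Spread: r - g = 0.0798 - 0.0081 = 0.0717
Substituting: P = $5.28 / 0.0717
P = $73.64

$73.64


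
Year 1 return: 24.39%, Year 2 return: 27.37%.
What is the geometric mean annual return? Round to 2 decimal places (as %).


Formula: Geometric mean = ((1+r1)*(1+r2))^(1/2) - 1
Product: (1 + 0.2439) * (1 + 0.2737) = 1.2439 * 1.2737 = 1.584355
Square root: 1.584355^0.5 = 1.258712
Geometric mean = 1.258712 - 1 = 0.258712
As percentage: 25.87%

25.87%
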